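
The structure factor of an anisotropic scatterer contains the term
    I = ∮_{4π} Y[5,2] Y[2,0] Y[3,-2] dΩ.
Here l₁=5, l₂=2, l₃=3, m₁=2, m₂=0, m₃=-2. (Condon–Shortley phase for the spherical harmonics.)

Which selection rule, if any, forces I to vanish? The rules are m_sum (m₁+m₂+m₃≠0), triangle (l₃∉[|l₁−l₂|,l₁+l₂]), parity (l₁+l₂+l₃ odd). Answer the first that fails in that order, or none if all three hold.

m₁+m₂+m₃ = 2 + 0 − 2 = 0  ✓
triangle: |5−2|=3 ≤ l₃=3 ≤ 5+2=7  ✓
parity: l₁+l₂+l₃ = 10 is even  ✓

none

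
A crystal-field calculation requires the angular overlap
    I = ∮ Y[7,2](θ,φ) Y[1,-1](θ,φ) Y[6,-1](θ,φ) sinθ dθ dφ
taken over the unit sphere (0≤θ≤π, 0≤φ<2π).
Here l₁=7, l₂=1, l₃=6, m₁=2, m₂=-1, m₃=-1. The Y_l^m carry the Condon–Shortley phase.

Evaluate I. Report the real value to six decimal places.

0.209937

Checks pass: Σm=0; 14 even; l₃=6∈[6,8].
(2·7+1)(2·1+1)(2·6+1) = 585
Δ: 2! 12! 0! / 15! → 1/1365
sum: t=1:−1/518400 = -1/518400
3j²(7 1 6; 0 0 0) = Δ·Π!·Σ² = 7/195  (sign -1)
sum: t=0:+1/1209600 = 1/1209600
3j²(7 1 6; 2 -1 -1) = Δ·Π!·Σ² = 12/455  (sign -1)
combine: 4πI² = 585·7/195·12/455 = 36/65
take √, sign +1: I = 0.20993732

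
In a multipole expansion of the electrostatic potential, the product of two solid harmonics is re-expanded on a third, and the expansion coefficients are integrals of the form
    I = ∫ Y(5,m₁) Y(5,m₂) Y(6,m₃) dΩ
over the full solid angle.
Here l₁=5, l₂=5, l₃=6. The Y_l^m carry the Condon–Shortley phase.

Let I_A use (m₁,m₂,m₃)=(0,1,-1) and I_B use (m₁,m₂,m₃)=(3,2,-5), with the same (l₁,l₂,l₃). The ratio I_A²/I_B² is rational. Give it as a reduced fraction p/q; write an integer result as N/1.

40/33

Shared (l₁,l₂,l₃)=(5,5,6): N and (l;000)² cancel in I_A²/I_B².
A: Δ = 4!·6!·6!/17! = 1/28588560; Racah Σ t=0..4: t=0:+1/2073600 t=1:−1/34560 t=2:+1/6912 t=3:−1/10368 t=4:+1/138240 = 7/259200; ⇒ 3j(5 5 6; 0 1 -1)² = 28/7293, sgn -1
B: Δ = 4!·6!·6!/17! = 1/28588560; Racah Σ t=1..2: t=1:−1/518400 t=2:+1/345600 = 1/1036800; ⇒ 3j(5 5 6; 3 2 -5)² = 7/2210, sgn -1
I_A²/I_B² = (28/7293)/(7/2210) = 40/33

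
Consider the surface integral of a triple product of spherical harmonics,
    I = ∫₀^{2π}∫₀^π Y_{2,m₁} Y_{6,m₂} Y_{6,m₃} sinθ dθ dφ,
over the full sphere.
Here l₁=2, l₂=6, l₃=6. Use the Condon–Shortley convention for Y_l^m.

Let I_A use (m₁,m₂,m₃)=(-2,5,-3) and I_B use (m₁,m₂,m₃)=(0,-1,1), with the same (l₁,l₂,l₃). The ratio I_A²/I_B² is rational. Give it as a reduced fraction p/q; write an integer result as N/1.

110/169

l's match ⇒ only the (l;m) 3-j factors differ between A and B.
A: triangle coeff Δ(2,6,6) = 1/90090; Σ_t [2,2]: t=2:+1/1451520 = 1/1451520; (3j)²=1/91 [(2 6 6; -2 5 -3)], sign=-1
B: triangle coeff Δ(2,6,6) = 1/90090; Σ_t [0,2]: t=0:+1/57600 t=1:−1/17280 t=2:+1/120960 = -13/403200; (3j)²=13/770 [(2 6 6; 0 -1 1)], sign=+1
I_A²/I_B² = (1/91)/(13/770) = 110/169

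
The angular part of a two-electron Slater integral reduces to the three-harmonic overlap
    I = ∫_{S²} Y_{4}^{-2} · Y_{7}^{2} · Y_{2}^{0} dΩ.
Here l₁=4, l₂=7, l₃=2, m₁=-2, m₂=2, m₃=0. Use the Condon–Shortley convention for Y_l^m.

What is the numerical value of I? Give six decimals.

triangle: need 3≤l₃≤11, have 2; I=0

0.000000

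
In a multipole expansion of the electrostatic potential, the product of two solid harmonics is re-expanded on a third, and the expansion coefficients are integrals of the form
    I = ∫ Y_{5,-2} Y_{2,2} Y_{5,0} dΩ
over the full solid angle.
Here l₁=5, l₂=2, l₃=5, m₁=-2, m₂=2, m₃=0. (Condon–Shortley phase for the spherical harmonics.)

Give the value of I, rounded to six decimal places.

-0.191372

Checks pass: Σm=0; 12 even; l₃=5∈[3,7].
(2·5+1)(2·2+1)(2·5+1) = 605
Δ: 2! 8! 2! / 13! → 1/38610
sum: t=0:+1/2880 t=1:−1/576 t=2:+1/2880 = -1/960
3j²(5 2 5; 0 0 0) = Δ·Π!·Σ² = 10/429  (sign +1)
sum: t=2:+1/2880 = 1/2880
3j²(5 2 5; -2 2 0) = Δ·Π!·Σ² = 14/429  (sign -1)
combine: 4πI² = 605·10/429·14/429 = 700/1521
take √, sign -1: I = -0.19137248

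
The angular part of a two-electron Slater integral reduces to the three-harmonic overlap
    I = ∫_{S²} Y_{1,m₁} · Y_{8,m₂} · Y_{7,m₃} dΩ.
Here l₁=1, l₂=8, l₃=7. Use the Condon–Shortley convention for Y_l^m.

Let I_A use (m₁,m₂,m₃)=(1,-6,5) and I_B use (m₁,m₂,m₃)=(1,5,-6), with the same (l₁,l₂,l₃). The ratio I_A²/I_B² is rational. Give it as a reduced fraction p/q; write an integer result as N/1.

91/3

l's match ⇒ only the (l;m) 3-j factors differ between A and B.
A: triangle coeff Δ(1,8,7) = 1/2040; Σ_t [0,0]: t=0:+1/1916006400 = 1/1916006400; (3j)²=91/2040 [(1 8 7; 1 -6 5)], sign=+1
B: triangle coeff Δ(1,8,7) = 1/2040; Σ_t [0,0]: t=0:+1/12454041600 = 1/12454041600; (3j)²=1/680 [(1 8 7; 1 5 -6)], sign=-1
I_A²/I_B² = (91/2040)/(1/680) = 91/3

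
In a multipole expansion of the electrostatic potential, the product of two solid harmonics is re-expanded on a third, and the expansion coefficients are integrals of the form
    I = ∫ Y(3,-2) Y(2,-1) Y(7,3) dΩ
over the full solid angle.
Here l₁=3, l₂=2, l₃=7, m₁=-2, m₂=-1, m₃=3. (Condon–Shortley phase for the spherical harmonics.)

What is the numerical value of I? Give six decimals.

0.000000

triangle: need 1≤l₃≤5, have 7; I=0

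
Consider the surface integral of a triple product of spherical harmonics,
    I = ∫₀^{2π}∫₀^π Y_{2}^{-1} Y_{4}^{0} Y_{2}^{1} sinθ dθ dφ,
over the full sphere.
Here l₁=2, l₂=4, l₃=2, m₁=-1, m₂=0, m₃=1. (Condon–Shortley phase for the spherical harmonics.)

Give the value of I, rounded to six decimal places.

0.161197

Rules hold: Σm=0, L=8 even, 2≤2≤6.
N = 5·9·5 = 225
Δ = 4!·0!·4!/9! = 1/630
Racah Σ t=2..2: t=2:+1/16 = 1/16
⇒ 3j(2 4 2; 0 0 0)² = 2/35, sgn +1
Racah Σ t=3..3: t=3:−1/36 = -1/36
⇒ 3j(2 4 2; -1 0 1)² = 8/315, sgn +1
4πI² = N·(3j₀)²·(3jₘ)² = 16/49
I = +1·√(0.326531/4π) = 0.16119702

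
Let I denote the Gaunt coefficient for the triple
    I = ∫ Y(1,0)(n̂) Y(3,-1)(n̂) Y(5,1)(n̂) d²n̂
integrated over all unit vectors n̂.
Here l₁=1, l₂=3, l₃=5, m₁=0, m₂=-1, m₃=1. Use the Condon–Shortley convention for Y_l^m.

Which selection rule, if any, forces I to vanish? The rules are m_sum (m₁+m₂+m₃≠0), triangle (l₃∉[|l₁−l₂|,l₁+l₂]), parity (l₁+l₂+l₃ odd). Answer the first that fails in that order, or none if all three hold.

azimuthal sum: 0 − 1 + 1 = 0  ✓
2 ≤ 5 ≤ 4 (triangle on l)  ✗
L = 1 + 3 + 5 = 9 (odd)

triangle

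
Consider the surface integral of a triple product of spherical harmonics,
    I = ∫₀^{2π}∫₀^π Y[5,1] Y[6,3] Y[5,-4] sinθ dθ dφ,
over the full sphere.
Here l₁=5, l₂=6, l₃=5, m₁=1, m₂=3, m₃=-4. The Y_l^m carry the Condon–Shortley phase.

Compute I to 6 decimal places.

-0.020582

Rules hold: Σm=0, L=16 even, 1≤5≤11.
N = 11·13·11 = 1573
Δ = 6!·4!·6!/17! = 1/28588560
Racah Σ t=1..5: t=1:−1/345600 t=2:+1/13824 t=3:−1/5184 t=4:+1/13824 t=5:−1/345600 = -7/129600
⇒ 3j(5 6 5; 0 0 0)² = 80/7293, sgn +1
Racah Σ t=3..4: t=3:−1/155520 t=4:+1/138240 = 1/1244160
⇒ 3j(5 6 5; 1 3 -4)² = 3/9724, sgn -1
4πI² = N·(3j₀)²·(3jₘ)² = 20/3757
I = -1·√(0.0053234/4π) = -0.02058209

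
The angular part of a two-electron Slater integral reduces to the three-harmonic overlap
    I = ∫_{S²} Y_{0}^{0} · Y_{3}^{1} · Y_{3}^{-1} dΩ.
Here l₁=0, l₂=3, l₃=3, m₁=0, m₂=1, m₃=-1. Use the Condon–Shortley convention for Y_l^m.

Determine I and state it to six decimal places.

-0.282095

m-sum 0 ✓  L=6 even ✓  3≤3≤3 ✓
Π(2lᵢ+1) = 1×7×7 = 49
triangle coeff Δ(0,3,3) = 1/7
Σ_t [0,0]: t=0:+1/36 = 1/36
(3j)²=1/7 [(0 3 3; 0 0 0)], sign=-1
Σ_t [0,0]: t=0:+1/48 = 1/48
(3j)²=1/7 [(0 3 3; 0 1 -1)], sign=+1
⇒ 4πI² = 1/1
I = (-1)√(1/1/(4π)) = -0.28209479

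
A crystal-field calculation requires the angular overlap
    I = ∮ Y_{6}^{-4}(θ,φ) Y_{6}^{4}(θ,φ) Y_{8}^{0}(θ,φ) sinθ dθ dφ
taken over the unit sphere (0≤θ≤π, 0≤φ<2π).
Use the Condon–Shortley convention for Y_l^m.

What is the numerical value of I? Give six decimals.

m-sum 0 ✓  L=20 even ✓  0≤8≤12 ✓
Π(2lᵢ+1) = 13×13×17 = 2873
triangle coeff Δ(6,6,8) = 1/1309458150
Σ_t [0,4]: t=0:+1/49766400 t=1:−1/3110400 t=2:+1/1327104 t=3:−1/3110400 t=4:+1/49766400 = 1/6635520
(3j)²=350/46189 [(6 6 8; 0 0 0)], sign=+1
Σ_t [2,4]: t=2:+1/6502809600 t=3:−1/152409600 t=4:+1/49766400 = 89/6502809600
(3j)²=7921/646646 [(6 6 8; -4 4 0)], sign=+1
⇒ 4πI² = 198025/742577
I = (+1)√(198025/742577/(4π)) = 0.14567477

0.145675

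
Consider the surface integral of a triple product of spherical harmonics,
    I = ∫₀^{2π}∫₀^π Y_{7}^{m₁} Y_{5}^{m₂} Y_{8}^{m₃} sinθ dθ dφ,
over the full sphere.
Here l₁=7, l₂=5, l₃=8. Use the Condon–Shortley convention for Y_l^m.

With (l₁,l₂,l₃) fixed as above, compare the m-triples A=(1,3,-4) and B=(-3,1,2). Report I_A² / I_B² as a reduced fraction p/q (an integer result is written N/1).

124740/142129

l's match ⇒ only the (l;m) 3-j factors differ between A and B.
A: triangle coeff Δ(7,5,8) = 1/814773960; Σ_t [2,4]: t=2:+1/49766400 t=3:−1/21772800 t=4:+1/92897280 = -1/66355200; (3j)²=63/8398 [(7 5 8; 1 3 -4)], sign=-1
B: triangle coeff Δ(7,5,8) = 1/814773960; Σ_t [0,4]: t=0:+1/62705664000 t=1:−1/261273600 t=2:+1/15482880 t=3:−1/6531840 t=4:+1/19906560 = -377/8957952000; (3j)²=10933/1279080 [(7 5 8; -3 1 2)], sign=-1
I_A²/I_B² = (63/8398)/(10933/1279080) = 124740/142129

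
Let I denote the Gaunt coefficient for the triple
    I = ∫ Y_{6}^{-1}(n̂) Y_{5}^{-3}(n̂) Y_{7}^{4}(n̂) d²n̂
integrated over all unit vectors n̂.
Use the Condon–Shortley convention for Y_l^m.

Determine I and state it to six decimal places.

-0.099902

Rules hold: Σm=0, L=18 even, 1≤7≤11.
N = 13·11·15 = 2145
Δ = 4!·8!·6!/19! = 1/174594420
Racah Σ t=0..4: t=0:+1/4147200 t=1:−1/207360 t=2:+1/82944 t=3:−1/207360 t=4:+1/4147200 = 1/345600
⇒ 3j(6 5 7; 0 0 0)² = 420/46189, sgn -1
Racah Σ t=0..2: t=0:+1/5806080 t=1:−1/1036800 t=2:+1/2073600 = -1/3225600
⇒ 3j(6 5 7; -1 -3 4)² = 27/4199, sgn +1
4πI² = N·(3j₀)²·(3jₘ)² = 170100/1356277
I = -1·√(0.125417/4π) = -0.09990173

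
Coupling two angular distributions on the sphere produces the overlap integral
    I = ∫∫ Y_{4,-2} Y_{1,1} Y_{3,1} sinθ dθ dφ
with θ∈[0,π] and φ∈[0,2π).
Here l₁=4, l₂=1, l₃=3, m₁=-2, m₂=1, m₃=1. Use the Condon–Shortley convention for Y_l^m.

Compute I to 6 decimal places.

0.238414

Checks pass: Σm=0; 8 even; l₃=3∈[3,5].
(2·4+1)(2·1+1)(2·3+1) = 189
Δ: 2! 6! 0! / 9! → 1/252
sum: t=1:−1/36 = -1/36
3j²(4 1 3; 0 0 0) = Δ·Π!·Σ² = 4/63  (sign +1)
sum: t=2:+1/96 = 1/96
3j²(4 1 3; -2 1 1) = Δ·Π!·Σ² = 5/84  (sign +1)
combine: 4πI² = 189·4/63·5/84 = 5/7
take √, sign +1: I = 0.23841361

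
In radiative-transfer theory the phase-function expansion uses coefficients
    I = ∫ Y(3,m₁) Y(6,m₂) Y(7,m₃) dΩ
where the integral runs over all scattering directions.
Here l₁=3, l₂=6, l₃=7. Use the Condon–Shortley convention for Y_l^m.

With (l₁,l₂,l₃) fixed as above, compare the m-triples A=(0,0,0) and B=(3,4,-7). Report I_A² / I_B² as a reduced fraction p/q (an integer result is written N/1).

1344/715

Same 3,6,7: normalisation and zero-m 3j drop out of the ratio.
A: Δ: 2! 4! 10! / 17! → 1/2042040; sum: t=0:+1/207360 t=1:−1/57600 t=2:+1/207360 = -1/129600; 3j²(3 6 7; 0 0 0) = Δ·Π!·Σ² = 168/12155  (sign +1)
B: Δ: 2! 4! 10! / 17! → 1/2042040; sum: t=0:+1/174182400 = 1/174182400; 3j²(3 6 7; 3 4 -7) = Δ·Π!·Σ² = 1/136  (sign +1)
I_A²/I_B² = (168/12155)/(1/136) = 1344/715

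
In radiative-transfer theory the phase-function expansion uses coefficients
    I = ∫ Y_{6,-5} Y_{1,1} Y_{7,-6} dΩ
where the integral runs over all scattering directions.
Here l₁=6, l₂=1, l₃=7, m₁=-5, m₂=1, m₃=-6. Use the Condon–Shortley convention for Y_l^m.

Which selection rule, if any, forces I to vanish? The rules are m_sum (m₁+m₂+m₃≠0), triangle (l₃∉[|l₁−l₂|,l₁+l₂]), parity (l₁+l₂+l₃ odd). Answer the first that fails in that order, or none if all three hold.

m₁+m₂+m₃ = -5 + 1 − 6 = -10  ✗
triangle: |6−1|=5 ≤ l₃=7 ≤ 6+1=7
parity: l₁+l₂+l₃ = 14 is even

m_sum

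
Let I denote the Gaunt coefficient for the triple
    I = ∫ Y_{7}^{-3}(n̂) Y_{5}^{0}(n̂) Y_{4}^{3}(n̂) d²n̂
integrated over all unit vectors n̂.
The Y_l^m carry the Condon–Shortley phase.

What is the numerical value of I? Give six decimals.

m-sum 0 ✓  L=16 even ✓  2≤4≤12 ✓
Π(2lᵢ+1) = 15×11×9 = 1485
triangle coeff Δ(7,5,4) = 1/6126120
Σ_t [3,5]: t=3:−1/69120 t=4:+1/20736 t=5:−1/69120 = 1/51840
(3j)²=280/21879 [(7 5 4; 0 0 0)], sign=+1
Σ_t [4,5]: t=4:+1/414720 t=5:−1/172800 = -7/2073600
(3j)²=343/29172 [(7 5 4; -3 0 3)], sign=+1
⇒ 4πI² = 120050/537251
I = (+1)√(120050/537251/(4π)) = 0.13334832

0.133348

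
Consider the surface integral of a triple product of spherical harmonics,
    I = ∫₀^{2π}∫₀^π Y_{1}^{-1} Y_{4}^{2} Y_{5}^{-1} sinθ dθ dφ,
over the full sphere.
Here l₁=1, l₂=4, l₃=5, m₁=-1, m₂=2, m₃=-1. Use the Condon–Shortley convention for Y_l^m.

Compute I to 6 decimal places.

m-sum 0 ✓  L=10 even ✓  3≤5≤5 ✓
Π(2lᵢ+1) = 3×9×11 = 297
triangle coeff Δ(1,4,5) = 1/495
Σ_t [0,0]: t=0:+1/576 = 1/576
(3j)²=5/99 [(1 4 5; 0 0 0)], sign=-1
Σ_t [0,0]: t=0:+1/2880 = 1/2880
(3j)²=2/165 [(1 4 5; -1 2 -1)], sign=+1
⇒ 4πI² = 2/11
I = (-1)√(2/11/(4π)) = -0.12028562

-0.120286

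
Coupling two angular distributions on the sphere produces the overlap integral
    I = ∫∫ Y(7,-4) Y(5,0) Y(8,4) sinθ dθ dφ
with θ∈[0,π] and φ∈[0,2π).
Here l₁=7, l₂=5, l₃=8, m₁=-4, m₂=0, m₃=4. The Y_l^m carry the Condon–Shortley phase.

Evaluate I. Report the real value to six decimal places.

Rules hold: Σm=0, L=20 even, 2≤8≤12.
N = 15·11·17 = 2805
Δ = 4!·10!·6!/21! = 1/814773960
Racah Σ t=0..4: t=0:+1/87091200 t=1:−1/4976640 t=2:+1/2073600 t=3:−1/4976640 t=4:+1/87091200 = 1/9676800
⇒ 3j(7 5 8; 0 0 0)² = 360/46189, sgn +1
Racah Σ t=1..4: t=1:−1/1045094400 t=2:+1/52254720 t=3:−1/23224320 t=4:+1/87091200 = -1/74649600
⇒ 3j(7 5 8; -4 0 4)² = 110/12597, sgn -1
4πI² = N·(3j₀)²·(3jₘ)² = 198000/1037153
I = -1·√(0.190907/4π) = -0.12325548

-0.123255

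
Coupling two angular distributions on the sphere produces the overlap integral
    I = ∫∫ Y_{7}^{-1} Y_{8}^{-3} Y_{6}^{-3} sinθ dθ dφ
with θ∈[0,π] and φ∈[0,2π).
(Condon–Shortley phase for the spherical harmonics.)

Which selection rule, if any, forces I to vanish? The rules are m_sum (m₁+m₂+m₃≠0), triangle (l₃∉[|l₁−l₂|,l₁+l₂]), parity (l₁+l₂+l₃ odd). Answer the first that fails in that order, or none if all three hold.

m_sum

Σmᵢ = -7  ✗
l₃∈[|l₁−l₂|,l₁+l₂]=[1,15], have l₃=6
Σlᵢ = 21 ⇒ odd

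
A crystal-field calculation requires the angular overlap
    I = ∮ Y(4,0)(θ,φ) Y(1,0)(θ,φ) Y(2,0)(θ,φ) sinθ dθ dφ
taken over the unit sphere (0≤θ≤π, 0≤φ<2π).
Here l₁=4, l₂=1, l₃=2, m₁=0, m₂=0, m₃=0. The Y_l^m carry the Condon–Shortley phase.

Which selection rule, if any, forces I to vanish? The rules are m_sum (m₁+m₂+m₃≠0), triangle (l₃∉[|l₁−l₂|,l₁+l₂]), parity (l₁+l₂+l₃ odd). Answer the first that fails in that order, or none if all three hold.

triangle

Σmᵢ = 0  ✓
l₃∈[|l₁−l₂|,l₁+l₂]=[3,5], have l₃=2  ✗
Σlᵢ = 7 ⇒ odd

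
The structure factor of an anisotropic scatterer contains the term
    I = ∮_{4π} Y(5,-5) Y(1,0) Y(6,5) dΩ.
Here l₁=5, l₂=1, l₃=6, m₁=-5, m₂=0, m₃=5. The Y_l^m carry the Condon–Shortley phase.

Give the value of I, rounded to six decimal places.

Rules hold: Σm=0, L=12 even, 4≤6≤6.
N = 11·3·13 = 429
Δ = 0!·10!·2!/13! = 1/858
Racah Σ t=0..0: t=0:+1/14400 = 1/14400
⇒ 3j(5 1 6; 0 0 0)² = 6/143, sgn +1
Racah Σ t=0..0: t=0:+1/3628800 = 1/3628800
⇒ 3j(5 1 6; -5 0 5)² = 1/78, sgn -1
4πI² = N·(3j₀)²·(3jₘ)² = 3/13
I = -1·√(0.230769/4π) = -0.13551395

-0.135514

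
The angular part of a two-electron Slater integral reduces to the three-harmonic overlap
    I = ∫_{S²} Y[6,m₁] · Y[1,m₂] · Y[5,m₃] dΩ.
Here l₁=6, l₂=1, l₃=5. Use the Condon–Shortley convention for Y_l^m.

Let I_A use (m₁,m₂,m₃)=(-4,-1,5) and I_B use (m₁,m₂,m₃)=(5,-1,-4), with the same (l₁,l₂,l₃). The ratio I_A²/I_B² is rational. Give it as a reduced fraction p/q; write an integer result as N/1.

1/55

l's match ⇒ only the (l;m) 3-j factors differ between A and B.
A: triangle coeff Δ(6,1,5) = 1/858; Σ_t [0,0]: t=0:+1/7257600 = 1/7257600; (3j)²=1/858 [(6 1 5; -4 -1 5)], sign=+1
B: triangle coeff Δ(6,1,5) = 1/858; Σ_t [0,0]: t=0:+1/725760 = 1/725760; (3j)²=5/78 [(6 1 5; 5 -1 -4)], sign=-1
I_A²/I_B² = (1/858)/(5/78) = 1/55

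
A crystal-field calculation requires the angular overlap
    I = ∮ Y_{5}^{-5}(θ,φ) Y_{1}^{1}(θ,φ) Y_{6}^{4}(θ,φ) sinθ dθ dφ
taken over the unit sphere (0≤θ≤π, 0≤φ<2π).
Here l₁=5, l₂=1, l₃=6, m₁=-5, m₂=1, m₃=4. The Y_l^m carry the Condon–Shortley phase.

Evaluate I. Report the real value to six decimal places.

Checks pass: Σm=0; 12 even; l₃=6∈[4,6].
(2·5+1)(2·1+1)(2·6+1) = 429
Δ: 0! 10! 2! / 13! → 1/858
sum: t=0:+1/14400 = 1/14400
3j²(5 1 6; 0 0 0) = Δ·Π!·Σ² = 6/143  (sign +1)
sum: t=0:+1/7257600 = 1/7257600
3j²(5 1 6; -5 1 4) = Δ·Π!·Σ² = 1/858  (sign +1)
combine: 4πI² = 429·6/143·1/858 = 3/143
take √, sign +1: I = 0.04085899

0.040859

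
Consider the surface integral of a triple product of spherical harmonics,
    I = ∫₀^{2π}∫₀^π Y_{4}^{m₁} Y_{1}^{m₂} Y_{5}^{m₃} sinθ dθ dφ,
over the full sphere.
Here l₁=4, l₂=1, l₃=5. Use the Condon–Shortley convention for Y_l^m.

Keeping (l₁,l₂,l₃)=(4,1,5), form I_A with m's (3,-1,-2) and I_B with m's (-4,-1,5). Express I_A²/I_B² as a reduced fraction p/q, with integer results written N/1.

l's match ⇒ only the (l;m) 3-j factors differ between A and B.
A: triangle coeff Δ(4,1,5) = 1/495; Σ_t [0,0]: t=0:+1/10080 = 1/10080; (3j)²=1/165 [(4 1 5; 3 -1 -2)], sign=-1
B: triangle coeff Δ(4,1,5) = 1/495; Σ_t [0,0]: t=0:+1/80640 = 1/80640; (3j)²=1/11 [(4 1 5; -4 -1 5)], sign=+1
I_A²/I_B² = (1/165)/(1/11) = 1/15

1/15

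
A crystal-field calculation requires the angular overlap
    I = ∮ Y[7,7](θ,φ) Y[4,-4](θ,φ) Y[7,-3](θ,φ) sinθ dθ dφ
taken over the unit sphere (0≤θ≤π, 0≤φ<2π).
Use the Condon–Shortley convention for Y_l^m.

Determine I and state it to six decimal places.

-0.043650

Rules hold: Σm=0, L=18 even, 3≤7≤11.
N = 15·9·15 = 2025
Δ = 4!·10!·4!/19! = 1/58198140
Racah Σ t=0..4: t=0:+1/17418240 t=1:−1/622080 t=2:+1/230400 t=3:−1/622080 t=4:+1/17418240 = 1/806400
⇒ 3j(7 4 7; 0 0 0)² = 2268/230945, sgn -1
Racah Σ t=0..0: t=0:+1/2090188800 = 1/2090188800
⇒ 3j(7 4 7; 7 -4 -3)² = 7/5814, sgn +1
4πI² = N·(3j₀)²·(3jₘ)² = 357210/14919047
I = -1·√(0.0239432/4π) = -0.04365021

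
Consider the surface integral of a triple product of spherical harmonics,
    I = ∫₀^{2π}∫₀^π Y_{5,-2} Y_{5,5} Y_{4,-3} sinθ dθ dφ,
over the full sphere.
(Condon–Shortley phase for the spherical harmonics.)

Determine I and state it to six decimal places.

0.140629

Checks pass: Σm=0; 14 even; l₃=4∈[0,10].
(2·5+1)(2·5+1)(2·4+1) = 1089
Δ: 6! 4! 4! / 15! → 1/3153150
sum: t=1:−1/69120 t=2:+1/1728 t=3:−1/576 t=4:+1/1728 t=5:−1/69120 = -7/11520
3j²(5 5 4; 0 0 0) = Δ·Π!·Σ² = 2/143  (sign -1)
sum: t=6:+1/103680 = 1/103680
3j²(5 5 4; -2 5 -3) = Δ·Π!·Σ² = 7/429  (sign -1)
combine: 4πI² = 1089·2/143·7/429 = 42/169
take √, sign +1: I = 0.14062948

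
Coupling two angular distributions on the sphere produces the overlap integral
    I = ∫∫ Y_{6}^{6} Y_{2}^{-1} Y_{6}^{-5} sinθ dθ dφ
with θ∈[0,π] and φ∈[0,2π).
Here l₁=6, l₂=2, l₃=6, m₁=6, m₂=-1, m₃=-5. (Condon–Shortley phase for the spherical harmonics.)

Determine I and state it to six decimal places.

Rules hold: Σm=0, L=14 even, 4≤6≤8.
N = 13·5·13 = 845
Δ = 2!·10!·2!/15! = 1/90090
Racah Σ t=0..2: t=0:+1/69120 t=1:−1/14400 t=2:+1/69120 = -7/172800
⇒ 3j(6 2 6; 0 0 0)² = 14/715, sgn -1
Racah Σ t=0..0: t=0:+1/7257600 = 1/7257600
⇒ 3j(6 2 6; 6 -1 -5)² = 11/455, sgn -1
4πI² = N·(3j₀)²·(3jₘ)² = 2/5
I = +1·√(0.4/4π) = 0.17841241

0.178412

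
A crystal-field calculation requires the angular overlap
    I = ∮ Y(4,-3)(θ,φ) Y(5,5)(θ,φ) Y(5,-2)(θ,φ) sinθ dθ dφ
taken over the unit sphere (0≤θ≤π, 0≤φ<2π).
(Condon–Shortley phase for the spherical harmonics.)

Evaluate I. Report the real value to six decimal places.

Rules hold: Σm=0, L=14 even, 1≤5≤9.
N = 9·11·11 = 1089
Δ = 4!·4!·6!/15! = 1/3153150
Racah Σ t=0..4: t=0:+1/69120 t=1:−1/1728 t=2:+1/576 t=3:−1/1728 t=4:+1/69120 = 7/11520
⇒ 3j(4 5 5; 0 0 0)² = 2/143, sgn -1
Racah Σ t=4..4: t=4:+1/103680 = 1/103680
⇒ 3j(4 5 5; -3 5 -2)² = 7/429, sgn -1
4πI² = N·(3j₀)²·(3jₘ)² = 42/169
I = +1·√(0.248521/4π) = 0.14062948

0.140629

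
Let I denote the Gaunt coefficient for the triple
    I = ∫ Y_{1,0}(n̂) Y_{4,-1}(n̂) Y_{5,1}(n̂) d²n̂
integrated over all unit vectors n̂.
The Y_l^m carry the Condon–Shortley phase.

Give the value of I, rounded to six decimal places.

Rules hold: Σm=0, L=10 even, 3≤5≤5.
N = 3·9·11 = 297
Δ = 0!·2!·8!/11! = 1/495
Racah Σ t=0..0: t=0:+1/576 = 1/576
⇒ 3j(1 4 5; 0 0 0)² = 5/99, sgn -1
Racah Σ t=0..0: t=0:+1/720 = 1/720
⇒ 3j(1 4 5; 0 -1 1)² = 8/165, sgn +1
4πI² = N·(3j₀)²·(3jₘ)² = 8/11
I = -1·√(0.727273/4π) = -0.24057125

-0.240571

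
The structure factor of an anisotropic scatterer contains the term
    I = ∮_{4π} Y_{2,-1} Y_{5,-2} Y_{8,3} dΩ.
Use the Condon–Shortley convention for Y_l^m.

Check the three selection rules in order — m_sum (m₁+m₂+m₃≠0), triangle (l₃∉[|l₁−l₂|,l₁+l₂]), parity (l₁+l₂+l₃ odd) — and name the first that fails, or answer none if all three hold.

triangle

Σmᵢ = 0  ✓
l₃∈[|l₁−l₂|,l₁+l₂]=[3,7], have l₃=8  ✗
Σlᵢ = 15 ⇒ odd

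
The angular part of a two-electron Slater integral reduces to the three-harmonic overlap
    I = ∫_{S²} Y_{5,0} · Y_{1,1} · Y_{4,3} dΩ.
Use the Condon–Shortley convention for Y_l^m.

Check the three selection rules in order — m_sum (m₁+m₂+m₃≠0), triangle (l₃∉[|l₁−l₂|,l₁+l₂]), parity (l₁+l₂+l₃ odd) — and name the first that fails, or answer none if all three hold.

m₁+m₂+m₃ = 0 + 1 + 3 = 4  ✗
triangle: |5−1|=4 ≤ l₃=4 ≤ 5+1=6
parity: l₁+l₂+l₃ = 10 is even

m_sum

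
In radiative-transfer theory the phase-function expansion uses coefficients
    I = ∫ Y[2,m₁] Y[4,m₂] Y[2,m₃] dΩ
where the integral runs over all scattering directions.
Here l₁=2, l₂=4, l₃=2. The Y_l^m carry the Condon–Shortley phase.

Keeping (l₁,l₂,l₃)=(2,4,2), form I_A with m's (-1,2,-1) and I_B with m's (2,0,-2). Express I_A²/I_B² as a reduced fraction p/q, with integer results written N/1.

Same 2,4,2: normalisation and zero-m 3j drop out of the ratio.
A: Δ: 4! 0! 4! / 9! → 1/630; sum: t=3:−1/36 = -1/36; 3j²(2 4 2; -1 2 -1) = Δ·Π!·Σ² = 4/63  (sign +1)
B: Δ: 4! 0! 4! / 9! → 1/630; sum: t=0:+1/576 = 1/576; 3j²(2 4 2; 2 0 -2) = Δ·Π!·Σ² = 1/630  (sign +1)
I_A²/I_B² = (4/63)/(1/630) = 40/1

40/1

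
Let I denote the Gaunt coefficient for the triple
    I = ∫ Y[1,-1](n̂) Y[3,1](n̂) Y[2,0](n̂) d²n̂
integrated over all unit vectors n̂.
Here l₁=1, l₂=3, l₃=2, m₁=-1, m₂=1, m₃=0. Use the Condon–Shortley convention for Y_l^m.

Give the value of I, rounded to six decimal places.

m-sum 0 ✓  L=6 even ✓  2≤2≤4 ✓
Π(2lᵢ+1) = 3×7×5 = 105
triangle coeff Δ(1,3,2) = 1/105
Σ_t [1,1]: t=1:−1/4 = -1/4
(3j)²=3/35 [(1 3 2; 0 0 0)], sign=-1
Σ_t [2,2]: t=2:+1/8 = 1/8
(3j)²=2/35 [(1 3 2; -1 1 0)], sign=+1
⇒ 4πI² = 18/35
I = (-1)√(18/35/(4π)) = -0.20230066

-0.202301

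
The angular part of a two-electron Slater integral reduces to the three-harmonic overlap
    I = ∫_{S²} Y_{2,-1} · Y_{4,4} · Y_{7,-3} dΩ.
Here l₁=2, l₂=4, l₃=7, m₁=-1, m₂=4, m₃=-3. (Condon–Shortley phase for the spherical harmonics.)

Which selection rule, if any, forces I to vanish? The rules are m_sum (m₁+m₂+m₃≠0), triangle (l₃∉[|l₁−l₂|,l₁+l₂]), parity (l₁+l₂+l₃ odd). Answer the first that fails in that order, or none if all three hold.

triangle

m₁+m₂+m₃ = -1 + 4 − 3 = 0  ✓
triangle: |2−4|=2 ≤ l₃=7 ≤ 2+4=6  ✗
parity: l₁+l₂+l₃ = 13 is odd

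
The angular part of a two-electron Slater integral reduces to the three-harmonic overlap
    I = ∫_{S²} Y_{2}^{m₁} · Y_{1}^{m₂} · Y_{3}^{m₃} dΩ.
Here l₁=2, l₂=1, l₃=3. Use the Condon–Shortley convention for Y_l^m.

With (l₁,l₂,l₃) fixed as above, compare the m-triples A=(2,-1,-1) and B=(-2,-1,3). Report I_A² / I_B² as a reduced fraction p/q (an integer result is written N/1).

1/15

Same 2,1,3: normalisation and zero-m 3j drop out of the ratio.
A: Δ: 0! 4! 2! / 7! → 1/105; sum: t=0:+1/48 = 1/48; 3j²(2 1 3; 2 -1 -1) = Δ·Π!·Σ² = 1/105  (sign +1)
B: Δ: 0! 4! 2! / 7! → 1/105; sum: t=0:+1/48 = 1/48; 3j²(2 1 3; -2 -1 3) = Δ·Π!·Σ² = 1/7  (sign +1)
I_A²/I_B² = (1/105)/(1/7) = 1/15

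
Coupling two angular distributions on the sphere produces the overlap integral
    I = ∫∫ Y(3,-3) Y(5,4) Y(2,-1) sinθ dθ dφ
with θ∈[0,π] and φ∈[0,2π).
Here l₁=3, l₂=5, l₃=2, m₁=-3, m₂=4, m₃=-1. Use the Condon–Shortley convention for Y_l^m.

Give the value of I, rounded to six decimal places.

m-sum 0 ✓  L=10 even ✓  2≤2≤8 ✓
Π(2lᵢ+1) = 7×11×5 = 385
triangle coeff Δ(3,5,2) = 1/2310
Σ_t [3,3]: t=3:−1/144 = -1/144
(3j)²=10/231 [(3 5 2; 0 0 0)], sign=-1
Σ_t [6,6]: t=6:+1/4320 = 1/4320
(3j)²=2/55 [(3 5 2; -3 4 -1)], sign=-1
⇒ 4πI² = 20/33
I = (+1)√(20/33/(4π)) = 0.21961050

0.219610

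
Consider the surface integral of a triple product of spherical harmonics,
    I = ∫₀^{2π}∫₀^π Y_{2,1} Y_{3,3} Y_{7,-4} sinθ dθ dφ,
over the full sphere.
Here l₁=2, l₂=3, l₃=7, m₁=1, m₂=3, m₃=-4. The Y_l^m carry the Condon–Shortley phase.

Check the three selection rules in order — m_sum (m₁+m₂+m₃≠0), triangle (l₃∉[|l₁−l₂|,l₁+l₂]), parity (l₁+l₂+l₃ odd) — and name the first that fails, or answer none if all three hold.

azimuthal sum: 1 + 3 − 4 = 0  ✓
1 ≤ 7 ≤ 5 (triangle on l)  ✗
L = 2 + 3 + 7 = 12 (even)

triangle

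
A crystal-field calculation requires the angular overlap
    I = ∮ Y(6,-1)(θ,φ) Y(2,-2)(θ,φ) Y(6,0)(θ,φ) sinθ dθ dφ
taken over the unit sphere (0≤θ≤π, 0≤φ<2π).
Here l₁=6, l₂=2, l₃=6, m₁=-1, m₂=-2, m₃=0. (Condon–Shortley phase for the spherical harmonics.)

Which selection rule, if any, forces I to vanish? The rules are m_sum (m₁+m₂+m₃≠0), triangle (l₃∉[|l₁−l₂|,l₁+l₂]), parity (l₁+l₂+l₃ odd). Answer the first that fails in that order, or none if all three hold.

Σmᵢ = -3  ✗
l₃∈[|l₁−l₂|,l₁+l₂]=[4,8], have l₃=6
Σlᵢ = 14 ⇒ even

m_sum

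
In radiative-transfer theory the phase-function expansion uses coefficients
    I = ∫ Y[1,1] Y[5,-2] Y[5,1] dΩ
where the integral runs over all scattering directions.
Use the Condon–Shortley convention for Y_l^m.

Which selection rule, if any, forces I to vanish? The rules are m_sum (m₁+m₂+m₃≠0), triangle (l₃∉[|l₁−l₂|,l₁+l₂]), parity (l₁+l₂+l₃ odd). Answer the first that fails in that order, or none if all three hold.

azimuthal sum: 1 − 2 + 1 = 0  ✓
4 ≤ 5 ≤ 6 (triangle on l)  ✓
L = 1 + 5 + 5 = 11 (odd)  ✗

parity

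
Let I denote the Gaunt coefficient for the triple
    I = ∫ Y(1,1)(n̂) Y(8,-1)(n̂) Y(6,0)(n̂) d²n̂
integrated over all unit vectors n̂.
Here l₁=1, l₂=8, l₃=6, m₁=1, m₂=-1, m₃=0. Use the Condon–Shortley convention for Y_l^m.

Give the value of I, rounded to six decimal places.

|1−8|≤6≤1+8 violated ⇒ I = 0

0.000000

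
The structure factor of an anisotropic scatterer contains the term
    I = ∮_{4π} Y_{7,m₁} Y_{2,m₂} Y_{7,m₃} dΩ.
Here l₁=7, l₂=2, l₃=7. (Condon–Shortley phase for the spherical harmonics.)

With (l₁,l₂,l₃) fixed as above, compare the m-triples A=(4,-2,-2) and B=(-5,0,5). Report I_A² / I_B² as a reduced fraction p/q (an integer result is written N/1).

Shared (l₁,l₂,l₃)=(7,2,7): N and (l;000)² cancel in I_A²/I_B².
A: Δ = 2!·12!·2!/17! = 1/185640; Racah Σ t=0..0: t=0:+1/8709120 = 1/8709120; ⇒ 3j(7 2 7; 4 -2 -2)² = 55/3094, sgn -1
B: Δ = 2!·12!·2!/17! = 1/185640; Racah Σ t=0..2: t=0:+1/1916006400 t=1:−1/39916800 t=2:+1/29030400 = 19/1916006400; ⇒ 3j(7 2 7; -5 0 5)² = 361/185640, sgn +1
I_A²/I_B² = (55/3094)/(361/185640) = 3300/361

3300/361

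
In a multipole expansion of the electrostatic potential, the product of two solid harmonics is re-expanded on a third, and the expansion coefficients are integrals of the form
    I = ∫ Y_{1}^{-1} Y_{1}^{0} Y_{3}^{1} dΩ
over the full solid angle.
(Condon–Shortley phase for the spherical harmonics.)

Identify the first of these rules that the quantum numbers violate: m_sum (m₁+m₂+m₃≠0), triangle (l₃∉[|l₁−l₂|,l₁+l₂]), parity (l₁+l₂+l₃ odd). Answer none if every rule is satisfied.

azimuthal sum: -1 + 0 + 1 = 0  ✓
0 ≤ 3 ≤ 2 (triangle on l)  ✗
L = 1 + 1 + 3 = 5 (odd)

triangle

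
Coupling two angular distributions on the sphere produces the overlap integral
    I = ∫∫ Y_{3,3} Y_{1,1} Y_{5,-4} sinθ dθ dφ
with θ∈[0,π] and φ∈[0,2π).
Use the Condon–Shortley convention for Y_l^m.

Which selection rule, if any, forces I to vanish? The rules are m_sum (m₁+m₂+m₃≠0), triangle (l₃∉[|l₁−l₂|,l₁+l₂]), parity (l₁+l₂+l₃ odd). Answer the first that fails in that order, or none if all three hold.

triangle

m₁+m₂+m₃ = 3 + 1 − 4 = 0  ✓
triangle: |3−1|=2 ≤ l₃=5 ≤ 3+1=4  ✗
parity: l₁+l₂+l₃ = 9 is odd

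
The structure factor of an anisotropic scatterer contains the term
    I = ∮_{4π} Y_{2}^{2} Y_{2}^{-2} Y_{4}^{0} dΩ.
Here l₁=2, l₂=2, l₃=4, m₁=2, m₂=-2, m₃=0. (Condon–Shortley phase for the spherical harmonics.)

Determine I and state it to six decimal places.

Checks pass: Σm=0; 8 even; l₃=4∈[0,4].
(2·2+1)(2·2+1)(2·4+1) = 225
Δ: 0! 4! 4! / 9! → 1/630
sum: t=0:+1/16 = 1/16
3j²(2 2 4; 0 0 0) = Δ·Π!·Σ² = 2/35  (sign +1)
sum: t=0:+1/576 = 1/576
3j²(2 2 4; 2 -2 0) = Δ·Π!·Σ² = 1/630  (sign +1)
combine: 4πI² = 225·2/35·1/630 = 1/49
take √, sign +1: I = 0.04029926

0.040299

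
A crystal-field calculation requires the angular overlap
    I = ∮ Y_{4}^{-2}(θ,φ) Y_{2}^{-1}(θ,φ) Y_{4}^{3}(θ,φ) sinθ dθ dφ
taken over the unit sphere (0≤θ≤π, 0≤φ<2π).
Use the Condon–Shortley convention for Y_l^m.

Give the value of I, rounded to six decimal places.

m-sum 0 ✓  L=10 even ✓  2≤4≤6 ✓
Π(2lᵢ+1) = 9×5×9 = 405
triangle coeff Δ(4,2,4) = 1/13860
Σ_t [0,2]: t=0:+1/192 t=1:−1/36 t=2:+1/192 = -5/288
(3j)²=20/693 [(4 2 4; 0 0 0)], sign=-1
Σ_t [0,1]: t=0:+1/1440 t=1:−1/240 = -1/288
(3j)²=5/132 [(4 2 4; -2 -1 3)], sign=+1
⇒ 4πI² = 375/847
I = (-1)√(375/847/(4π)) = -0.18770204

-0.187702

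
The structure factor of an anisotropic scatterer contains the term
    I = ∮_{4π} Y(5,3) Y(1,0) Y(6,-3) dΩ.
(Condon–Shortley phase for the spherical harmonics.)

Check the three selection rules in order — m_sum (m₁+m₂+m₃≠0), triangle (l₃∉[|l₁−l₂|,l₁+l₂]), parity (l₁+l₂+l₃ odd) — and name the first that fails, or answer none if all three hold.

m₁+m₂+m₃ = 3 + 0 − 3 = 0  ✓
triangle: |5−1|=4 ≤ l₃=6 ≤ 5+1=6  ✓
parity: l₁+l₂+l₃ = 12 is even  ✓

none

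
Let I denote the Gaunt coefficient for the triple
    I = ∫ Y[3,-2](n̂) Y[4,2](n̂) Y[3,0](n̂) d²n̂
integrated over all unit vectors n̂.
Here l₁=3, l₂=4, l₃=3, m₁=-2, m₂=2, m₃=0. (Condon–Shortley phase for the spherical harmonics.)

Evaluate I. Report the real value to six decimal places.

-0.044418

m-sum 0 ✓  L=10 even ✓  1≤3≤7 ✓
Π(2lᵢ+1) = 7×9×7 = 441
triangle coeff Δ(3,4,3) = 1/34650
Σ_t [1,3]: t=1:−1/72 t=2:+1/16 t=3:−1/72 = 5/144
(3j)²=2/77 [(3 4 3; 0 0 0)], sign=-1
Σ_t [3,4]: t=3:−1/72 t=4:+1/96 = -1/288
(3j)²=1/462 [(3 4 3; -2 2 0)], sign=+1
⇒ 4πI² = 3/121
I = (-1)√(3/121/(4π)) = -0.04441841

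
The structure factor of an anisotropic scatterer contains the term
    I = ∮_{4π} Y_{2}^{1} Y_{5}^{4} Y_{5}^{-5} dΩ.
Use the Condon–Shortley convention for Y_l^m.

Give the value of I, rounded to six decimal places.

-0.187924

m-sum 0 ✓  L=12 even ✓  3≤5≤7 ✓
Π(2lᵢ+1) = 5×11×11 = 605
triangle coeff Δ(2,5,5) = 1/38610
Σ_t [0,2]: t=0:+1/2880 t=1:−1/576 t=2:+1/2880 = -1/960
(3j)²=10/429 [(2 5 5; 0 0 0)], sign=+1
Σ_t [1,1]: t=1:−1/80640 = -1/80640
(3j)²=9/286 [(2 5 5; 1 4 -5)], sign=-1
⇒ 4πI² = 75/169
I = (-1)√(75/169/(4π)) = -0.18792404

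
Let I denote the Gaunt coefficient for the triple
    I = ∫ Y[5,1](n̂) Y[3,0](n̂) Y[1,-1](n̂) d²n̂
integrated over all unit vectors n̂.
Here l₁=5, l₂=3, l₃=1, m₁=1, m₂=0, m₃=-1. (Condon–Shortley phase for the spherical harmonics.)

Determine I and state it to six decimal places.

triangle: need 2≤l₃≤8, have 1; I=0

0.000000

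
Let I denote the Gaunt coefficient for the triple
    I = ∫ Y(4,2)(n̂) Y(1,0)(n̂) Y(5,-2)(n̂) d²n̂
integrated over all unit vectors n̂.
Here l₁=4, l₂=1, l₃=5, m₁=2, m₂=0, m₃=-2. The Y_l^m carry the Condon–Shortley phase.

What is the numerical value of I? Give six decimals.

Checks pass: Σm=0; 10 even; l₃=5∈[3,5].
(2·4+1)(2·1+1)(2·5+1) = 297
Δ: 0! 8! 2! / 11! → 1/495
sum: t=0:+1/576 = 1/576
3j²(4 1 5; 0 0 0) = Δ·Π!·Σ² = 5/99  (sign -1)
sum: t=0:+1/1440 = 1/1440
3j²(4 1 5; 2 0 -2) = Δ·Π!·Σ² = 7/165  (sign -1)
combine: 4πI² = 297·5/99·7/165 = 7/11
take √, sign +1: I = 0.22503380

0.225034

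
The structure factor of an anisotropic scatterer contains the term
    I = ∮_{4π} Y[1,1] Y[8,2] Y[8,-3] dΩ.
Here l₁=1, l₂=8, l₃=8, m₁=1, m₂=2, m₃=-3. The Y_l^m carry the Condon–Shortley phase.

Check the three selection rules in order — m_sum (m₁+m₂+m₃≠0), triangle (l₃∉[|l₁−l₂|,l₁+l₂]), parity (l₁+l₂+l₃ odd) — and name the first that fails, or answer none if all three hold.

parity

Σmᵢ = 0  ✓
l₃∈[|l₁−l₂|,l₁+l₂]=[7,9], have l₃=8  ✓
Σlᵢ = 17 ⇒ odd  ✗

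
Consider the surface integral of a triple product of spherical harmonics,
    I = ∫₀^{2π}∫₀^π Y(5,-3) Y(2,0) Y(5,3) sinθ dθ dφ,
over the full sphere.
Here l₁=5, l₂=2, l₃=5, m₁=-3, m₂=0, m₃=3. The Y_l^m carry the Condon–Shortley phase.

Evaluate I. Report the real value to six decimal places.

-0.016174

Rules hold: Σm=0, L=12 even, 3≤5≤7.
N = 11·5·11 = 605
Δ = 2!·8!·2!/13! = 1/38610
Racah Σ t=0..2: t=0:+1/2880 t=1:−1/576 t=2:+1/2880 = -1/960
⇒ 3j(5 2 5; 0 0 0)² = 10/429, sgn +1
Racah Σ t=0..2: t=0:+1/161280 t=1:−1/5040 t=2:+1/5760 = -1/53760
⇒ 3j(5 2 5; -3 0 3)² = 1/4290, sgn -1
4πI² = N·(3j₀)²·(3jₘ)² = 5/1521
I = -1·√(0.00328731/4π) = -0.01617393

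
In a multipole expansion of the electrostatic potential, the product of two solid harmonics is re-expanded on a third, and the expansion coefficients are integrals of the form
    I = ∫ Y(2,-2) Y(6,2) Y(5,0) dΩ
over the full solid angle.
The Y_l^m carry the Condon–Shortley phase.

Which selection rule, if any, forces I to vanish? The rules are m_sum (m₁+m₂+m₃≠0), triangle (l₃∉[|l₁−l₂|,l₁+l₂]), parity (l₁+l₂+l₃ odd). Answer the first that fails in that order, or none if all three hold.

Σmᵢ = 0  ✓
l₃∈[|l₁−l₂|,l₁+l₂]=[4,8], have l₃=5  ✓
Σlᵢ = 13 ⇒ odd  ✗

parity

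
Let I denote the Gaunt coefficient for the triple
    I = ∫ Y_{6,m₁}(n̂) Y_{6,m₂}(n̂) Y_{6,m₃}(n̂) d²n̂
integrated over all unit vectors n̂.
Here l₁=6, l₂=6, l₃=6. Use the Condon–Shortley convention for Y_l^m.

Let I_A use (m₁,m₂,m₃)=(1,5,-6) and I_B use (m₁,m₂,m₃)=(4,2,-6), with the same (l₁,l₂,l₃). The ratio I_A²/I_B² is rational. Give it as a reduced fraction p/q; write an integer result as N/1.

Same 6,6,6: normalisation and zero-m 3j drop out of the ratio.
A: Δ: 6! 6! 6! / 19! → 1/325909584; sum: t=5:−1/62208000 = -1/62208000; 3j²(6 6 6; 1 5 -6) = Δ·Π!·Σ² = 77/8398  (sign -1)
B: Δ: 6! 6! 6! / 19! → 1/325909584; sum: t=2:+1/24883200 = 1/24883200; 3j²(6 6 6; 4 2 -6) = Δ·Π!·Σ² = 70/4199  (sign +1)
I_A²/I_B² = (77/8398)/(70/4199) = 11/20

11/20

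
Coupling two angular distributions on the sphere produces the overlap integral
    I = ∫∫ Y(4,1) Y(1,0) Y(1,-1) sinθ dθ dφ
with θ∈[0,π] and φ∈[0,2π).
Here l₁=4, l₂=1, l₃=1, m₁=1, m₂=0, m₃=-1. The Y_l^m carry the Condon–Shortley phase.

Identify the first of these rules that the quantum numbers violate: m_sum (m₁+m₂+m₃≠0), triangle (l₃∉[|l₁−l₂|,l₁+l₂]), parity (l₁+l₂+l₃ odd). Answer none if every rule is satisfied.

triangle

m₁+m₂+m₃ = 1 + 0 − 1 = 0  ✓
triangle: |4−1|=3 ≤ l₃=1 ≤ 4+1=5  ✗
parity: l₁+l₂+l₃ = 6 is even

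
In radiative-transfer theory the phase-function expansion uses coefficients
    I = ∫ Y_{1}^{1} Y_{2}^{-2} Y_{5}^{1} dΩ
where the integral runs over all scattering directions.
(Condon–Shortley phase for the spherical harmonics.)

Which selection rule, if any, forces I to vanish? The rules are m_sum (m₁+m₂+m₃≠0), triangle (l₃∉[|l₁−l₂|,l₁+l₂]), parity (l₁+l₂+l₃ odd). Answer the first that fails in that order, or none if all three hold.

azimuthal sum: 1 − 2 + 1 = 0  ✓
1 ≤ 5 ≤ 3 (triangle on l)  ✗
L = 1 + 2 + 5 = 8 (even)

triangle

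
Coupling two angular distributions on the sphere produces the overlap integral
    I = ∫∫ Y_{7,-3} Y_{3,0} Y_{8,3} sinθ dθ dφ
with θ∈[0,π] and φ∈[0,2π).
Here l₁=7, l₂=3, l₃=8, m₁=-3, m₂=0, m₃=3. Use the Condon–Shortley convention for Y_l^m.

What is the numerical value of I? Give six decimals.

-0.037890

Rules hold: Σm=0, L=18 even, 4≤8≤10.
N = 15·7·17 = 1785
Δ = 2!·12!·4!/19! = 1/5290740
Racah Σ t=0..2: t=0:+1/7257600 t=1:−1/2073600 t=2:+1/7257600 = -1/4838400
⇒ 3j(7 3 8; 0 0 0)² = 252/20995, sgn -1
Racah Σ t=0..2: t=0:+1/87091200 t=1:−1/8709120 t=2:+1/11612160 = -1/58060800
⇒ 3j(7 3 8; -3 0 3)² = 99/117572, sgn +1
4πI² = N·(3j₀)²·(3jₘ)² = 18711/1037153
I = -1·√(0.0180407/4π) = -0.03788979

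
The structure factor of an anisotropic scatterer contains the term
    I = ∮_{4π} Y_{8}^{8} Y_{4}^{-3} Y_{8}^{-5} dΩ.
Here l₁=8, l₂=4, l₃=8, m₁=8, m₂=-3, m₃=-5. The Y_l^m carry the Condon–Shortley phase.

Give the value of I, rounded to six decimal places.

m-sum 0 ✓  L=20 even ✓  4≤8≤12 ✓
Π(2lᵢ+1) = 17×9×17 = 2601
triangle coeff Δ(8,4,8) = 1/185175900
Σ_t [0,4]: t=0:+1/557383680 t=1:−1/21772800 t=2:+1/8294400 t=3:−1/21772800 t=4:+1/557383680 = 1/30965760
(3j)²=36/4199 [(8 4 8; 0 0 0)], sign=+1
Σ_t [0,0]: t=0:+1/68976230400 = 1/68976230400
(3j)²=13/2907 [(8 4 8; 8 -3 -5)], sign=-1
⇒ 4πI² = 36/361
I = (-1)√(36/361/(4π)) = -0.08908257

-0.089083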